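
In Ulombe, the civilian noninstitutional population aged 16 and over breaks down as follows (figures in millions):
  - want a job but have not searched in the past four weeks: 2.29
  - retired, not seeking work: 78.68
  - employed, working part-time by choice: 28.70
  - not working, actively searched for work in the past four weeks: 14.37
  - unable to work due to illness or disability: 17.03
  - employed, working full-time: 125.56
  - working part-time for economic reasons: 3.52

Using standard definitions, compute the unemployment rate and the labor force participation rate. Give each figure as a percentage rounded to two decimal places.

Employed = 28.70 + 125.56 + 3.52 = 157.78 million (anyone who worked, including part-time for economic reasons, counts as employed).
Unemployed = 14.37 million.
Labor force = 157.78 + 14.37 = 172.15 million.
Not in labor force = 2.29 + 78.68 + 17.03 = 98.00 million (those not working and not actively searching are outside the labor force — including those who want a job but have given up searching).
Civilian working-age population = 172.15 + 98.00 = 270.15 million.
Unemployment rate = 14.37 / 172.15 = 8.35%.
Labor force participation rate = 172.15 / 270.15 = 63.72%.

Unemployment rate ≈ 8.35%; labor force participation rate ≈ 63.72%.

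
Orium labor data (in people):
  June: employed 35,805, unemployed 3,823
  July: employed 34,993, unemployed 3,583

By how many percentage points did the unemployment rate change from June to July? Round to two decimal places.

The unemployment rate changed by −0.36 percentage points.

June: labor force = 35,805 + 3,823 = 39,628; u = 3,823/39,628 = 9.65%.
July: labor force = 34,993 + 3,583 = 38,576; u = 3,583/38,576 = 9.29%.
Change = 9.29% − 9.65% = −0.36 pp.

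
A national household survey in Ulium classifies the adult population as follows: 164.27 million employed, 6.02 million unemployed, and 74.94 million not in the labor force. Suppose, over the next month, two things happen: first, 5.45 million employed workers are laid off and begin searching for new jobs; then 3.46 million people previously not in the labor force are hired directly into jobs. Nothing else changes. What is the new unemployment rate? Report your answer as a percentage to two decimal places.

New unemployment rate ≈ 6.60%.

Initially, labor force = 164.27 + 6.02 = 170.29 million, so u = 6.02/170.29 = 3.54%.
After the first change, employed falls and unemployed rises by 5.45; labor force unchanged → E = 158.82, U = 11.47, labor force = 170.29 million.
After the second change, employed and labor force both rise by 3.46; unemployed unchanged → E = 162.28, U = 11.47, labor force = 173.75 million.
New unemployment rate = 11.47 / 173.75 = 6.60%.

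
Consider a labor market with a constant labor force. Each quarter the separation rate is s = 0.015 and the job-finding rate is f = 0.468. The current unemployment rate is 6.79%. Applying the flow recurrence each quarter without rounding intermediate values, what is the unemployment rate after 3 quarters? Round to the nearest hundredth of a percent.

Unemployment rate after three quarters ≈ 3.61%.

With a fixed labor force, u_{t+1} = u_t + s·(1−u_t) − f·u_t = u_t·(1−s−f) + s.
Here 1−s−f = 0.517 and s = 0.015.
u_1 = 0.067900 × 0.517 + 0.015 = 0.050104.
u_2 = 0.050104 × 0.517 + 0.015 = 0.040904.
u_3 = 0.040904 × 0.517 + 0.015 = 0.036147.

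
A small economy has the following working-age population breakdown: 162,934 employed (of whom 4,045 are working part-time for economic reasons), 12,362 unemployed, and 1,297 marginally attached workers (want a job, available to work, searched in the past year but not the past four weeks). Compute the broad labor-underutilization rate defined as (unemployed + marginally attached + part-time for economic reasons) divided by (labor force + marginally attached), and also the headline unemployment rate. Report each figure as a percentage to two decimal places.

Labor force = 162,934 + 12,362 = 175,296.
Numerator = 12,362 + 1,297 + 4,045 = 17,704.
Denominator = 175,296 + 1,297 = 176,593.
Broad rate = 17,704 / 176,593 = 10.03%.
Headline unemployment rate = 12,362 / 175,296 = 7.05%.

Broad underutilization rate ≈ 10.03%; headline unemployment rate ≈ 7.05%.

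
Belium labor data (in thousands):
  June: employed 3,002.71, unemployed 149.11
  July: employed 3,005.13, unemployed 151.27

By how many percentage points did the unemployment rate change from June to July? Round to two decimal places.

June: labor force = 3,002.71 + 149.11 = 3,151.82; u = 149.11/3,151.82 = 4.73%.
July: labor force = 3,005.13 + 151.27 = 3,156.40; u = 151.27/3,156.40 = 4.79%.
Change = 4.79% − 4.73% = +0.06 pp.

The unemployment rate changed by +0.06 percentage points.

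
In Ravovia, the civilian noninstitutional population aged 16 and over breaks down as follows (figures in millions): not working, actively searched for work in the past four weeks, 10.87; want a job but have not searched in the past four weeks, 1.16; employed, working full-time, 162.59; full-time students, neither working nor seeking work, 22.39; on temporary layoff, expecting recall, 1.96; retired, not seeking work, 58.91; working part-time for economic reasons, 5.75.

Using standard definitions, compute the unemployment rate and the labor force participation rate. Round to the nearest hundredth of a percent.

Employed = 162.59 + 5.75 = 168.34 million (anyone who worked, including part-time for economic reasons, counts as employed).
Unemployed = 10.87 + 1.96 = 12.83 million (jobless and actively searching, or on temporary layoff).
Labor force = 168.34 + 12.83 = 181.17 million.
Not in labor force = 1.16 + 22.39 + 58.91 = 82.46 million (those not working and not actively searching are outside the labor force — including those who want a job but have given up searching).
Civilian working-age population = 181.17 + 82.46 = 263.63 million.
Unemployment rate = 12.83 / 181.17 = 7.08%.
Labor force participation rate = 181.17 / 263.63 = 68.72%.

Unemployment rate ≈ 7.08%; labor force participation rate ≈ 68.72%.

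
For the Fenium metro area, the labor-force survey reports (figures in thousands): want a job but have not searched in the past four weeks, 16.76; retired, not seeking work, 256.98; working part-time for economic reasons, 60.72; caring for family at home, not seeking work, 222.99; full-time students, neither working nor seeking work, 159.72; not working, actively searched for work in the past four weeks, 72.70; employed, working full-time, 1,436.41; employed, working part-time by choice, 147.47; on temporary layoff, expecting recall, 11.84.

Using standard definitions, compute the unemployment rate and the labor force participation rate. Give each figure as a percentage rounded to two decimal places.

Employed = 60.72 + 1,436.41 + 147.47 = 1,644.60 thousand (anyone who worked, including part-time for economic reasons, counts as employed).
Unemployed = 72.70 + 11.84 = 84.54 thousand (jobless and actively searching, or on temporary layoff).
Labor force = 1,644.60 + 84.54 = 1,729.14 thousand.
Not in labor force = 16.76 + 256.98 + 222.99 + 159.72 = 656.45 thousand (those not working and not actively searching are outside the labor force — including those who want a job but have given up searching).
Civilian working-age population = 1,729.14 + 656.45 = 2,385.59 thousand.
Unemployment rate = 84.54 / 1,729.14 = 4.89%.
Labor force participation rate = 1,729.14 / 2,385.59 = 72.48%.

Unemployment rate ≈ 4.89%; labor force participation rate ≈ 72.48%.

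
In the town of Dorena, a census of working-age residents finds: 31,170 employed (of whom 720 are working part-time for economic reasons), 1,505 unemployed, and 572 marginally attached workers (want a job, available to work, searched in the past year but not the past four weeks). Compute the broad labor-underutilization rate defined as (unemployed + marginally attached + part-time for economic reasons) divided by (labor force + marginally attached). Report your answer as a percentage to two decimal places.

Labor force = 31,170 + 1,505 = 32,675.
Numerator = 1,505 + 572 + 720 = 2,797.
Denominator = 32,675 + 572 = 33,247.
Broad rate = 2,797 / 33,247 = 8.41%.

Broad underutilization rate ≈ 8.41%.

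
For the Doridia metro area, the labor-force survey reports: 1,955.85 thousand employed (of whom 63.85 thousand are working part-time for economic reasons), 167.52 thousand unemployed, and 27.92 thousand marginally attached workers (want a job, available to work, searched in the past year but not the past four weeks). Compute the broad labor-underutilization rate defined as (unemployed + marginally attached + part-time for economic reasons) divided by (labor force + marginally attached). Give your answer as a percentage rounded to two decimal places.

Broad underutilization rate ≈ 12.05%.

Labor force = 1,955.85 + 167.52 = 2,123.37 thousand.
Numerator = 167.52 + 27.92 + 63.85 = 259.29 thousand.
Denominator = 2,123.37 + 27.92 = 2,151.29 thousand.
Broad rate = 259.29 / 2,151.29 = 12.05%.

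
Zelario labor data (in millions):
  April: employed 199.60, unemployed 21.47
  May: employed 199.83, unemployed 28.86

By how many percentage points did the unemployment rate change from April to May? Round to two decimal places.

April: labor force = 199.60 + 21.47 = 221.07; u = 21.47/221.07 = 9.71%.
May: labor force = 199.83 + 28.86 = 228.69; u = 28.86/228.69 = 12.62%.
Change = 12.62% − 9.71% = +2.91 pp.

The unemployment rate changed by +2.91 percentage points.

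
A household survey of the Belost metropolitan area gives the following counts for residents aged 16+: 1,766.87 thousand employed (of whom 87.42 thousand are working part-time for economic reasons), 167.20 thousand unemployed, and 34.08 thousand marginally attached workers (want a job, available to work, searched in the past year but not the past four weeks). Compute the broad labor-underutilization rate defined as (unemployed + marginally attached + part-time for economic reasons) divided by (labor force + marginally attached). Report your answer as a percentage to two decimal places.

Labor force = 1,766.87 + 167.20 = 1,934.07 thousand.
Numerator = 167.20 + 34.08 + 87.42 = 288.70 thousand.
Denominator = 1,934.07 + 34.08 = 1,968.15 thousand.
Broad rate = 288.70 / 1,968.15 = 14.67%.

Broad underutilization rate ≈ 14.67%.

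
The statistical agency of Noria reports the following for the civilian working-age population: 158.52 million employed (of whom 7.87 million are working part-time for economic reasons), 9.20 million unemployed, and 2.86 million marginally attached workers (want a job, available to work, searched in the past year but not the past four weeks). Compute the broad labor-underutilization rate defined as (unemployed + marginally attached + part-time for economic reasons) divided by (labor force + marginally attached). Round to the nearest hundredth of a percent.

Labor force = 158.52 + 9.20 = 167.72 million.
Numerator = 9.20 + 2.86 + 7.87 = 19.93 million.
Denominator = 167.72 + 2.86 = 170.58 million.
Broad rate = 19.93 / 170.58 = 11.68%.

Broad underutilization rate ≈ 11.68%.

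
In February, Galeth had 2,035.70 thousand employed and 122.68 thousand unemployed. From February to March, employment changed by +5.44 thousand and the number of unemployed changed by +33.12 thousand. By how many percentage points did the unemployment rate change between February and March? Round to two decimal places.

February: labor force = 2,035.70 + 122.68 = 2,158.38; u = 122.68/2,158.38 = 5.68%.
March: labor force = 2,041.14 + 155.80 = 2,196.94; u = 155.80/2,196.94 = 7.09%.
Change = 7.09% − 5.68% = +1.41 pp.

The unemployment rate changed by +1.41 percentage points.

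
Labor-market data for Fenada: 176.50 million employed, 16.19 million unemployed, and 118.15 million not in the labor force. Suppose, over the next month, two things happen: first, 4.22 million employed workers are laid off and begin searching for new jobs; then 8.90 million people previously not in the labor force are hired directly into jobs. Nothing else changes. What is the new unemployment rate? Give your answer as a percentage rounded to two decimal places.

New unemployment rate ≈ 10.12%.

Initially, labor force = 176.50 + 16.19 = 192.69 million, so u = 16.19/192.69 = 8.40%.
After the first change, employed falls and unemployed rises by 4.22; labor force unchanged → E = 172.28, U = 20.41, labor force = 192.69 million.
After the second change, employed and labor force both rise by 8.90; unemployed unchanged → E = 181.18, U = 20.41, labor force = 201.59 million.
New unemployment rate = 20.41 / 201.59 = 10.12%.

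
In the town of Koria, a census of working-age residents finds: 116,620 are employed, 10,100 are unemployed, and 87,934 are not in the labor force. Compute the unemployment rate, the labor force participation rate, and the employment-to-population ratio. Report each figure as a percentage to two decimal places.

Labor force = employed + unemployed = 116,620 + 10,100 = 126,720.
Working-age population = 126,720 + 87,934 = 214,654.
Unemployment rate = 10,100 / 126,720 = 7.97%.
Labor force participation rate = 126,720 / 214,654 = 59.03%.
Employment-population ratio = 116,620 / 214,654 = 54.33%.

Unemployment rate ≈ 7.97%; labor force participation rate ≈ 59.03%; employment-population ratio ≈ 54.33%.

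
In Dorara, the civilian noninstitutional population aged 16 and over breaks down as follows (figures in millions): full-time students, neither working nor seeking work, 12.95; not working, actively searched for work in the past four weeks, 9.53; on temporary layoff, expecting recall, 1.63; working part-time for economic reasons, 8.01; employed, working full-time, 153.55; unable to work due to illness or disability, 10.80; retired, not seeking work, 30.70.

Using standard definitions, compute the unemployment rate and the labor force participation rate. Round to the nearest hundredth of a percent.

Unemployment rate ≈ 6.46%; labor force participation rate ≈ 76.03%.

Employed = 8.01 + 153.55 = 161.56 million (anyone who worked, including part-time for economic reasons, counts as employed).
Unemployed = 9.53 + 1.63 = 11.16 million (jobless and actively searching, or on temporary layoff).
Labor force = 161.56 + 11.16 = 172.72 million.
Not in labor force = 12.95 + 10.80 + 30.70 = 54.45 million (those not working and not actively searching are outside the labor force).
Civilian working-age population = 172.72 + 54.45 = 227.17 million.
Unemployment rate = 11.16 / 172.72 = 6.46%.
Labor force participation rate = 172.72 / 227.17 = 76.03%.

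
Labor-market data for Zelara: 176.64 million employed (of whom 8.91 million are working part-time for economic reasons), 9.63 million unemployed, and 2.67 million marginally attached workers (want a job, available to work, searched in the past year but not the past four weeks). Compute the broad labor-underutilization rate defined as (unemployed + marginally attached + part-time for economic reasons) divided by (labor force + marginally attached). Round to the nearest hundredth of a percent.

Broad underutilization rate ≈ 11.23%.

Labor force = 176.64 + 9.63 = 186.27 million.
Numerator = 9.63 + 2.67 + 8.91 = 21.21 million.
Denominator = 186.27 + 2.67 = 188.94 million.
Broad rate = 21.21 / 188.94 = 11.23%.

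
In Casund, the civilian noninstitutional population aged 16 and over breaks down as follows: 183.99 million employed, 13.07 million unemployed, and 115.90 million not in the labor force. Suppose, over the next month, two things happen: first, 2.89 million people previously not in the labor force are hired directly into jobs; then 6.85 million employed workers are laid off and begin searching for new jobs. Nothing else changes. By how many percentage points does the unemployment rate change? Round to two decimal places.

Initially, labor force = 183.99 + 13.07 = 197.06 million, so u = 13.07/197.06 = 6.63%.
After the first change, employed and labor force both rise by 2.89; unemployed unchanged → E = 186.88, U = 13.07, labor force = 199.95 million.
After the second change, employed falls and unemployed rises by 6.85; labor force unchanged → E = 180.03, U = 19.92, labor force = 199.95 million.
New unemployment rate = 19.92 / 199.95 = 9.96%.
Change = 9.96% − 6.63% = +3.33 percentage points.

The unemployment rate changes by +3.33 percentage points.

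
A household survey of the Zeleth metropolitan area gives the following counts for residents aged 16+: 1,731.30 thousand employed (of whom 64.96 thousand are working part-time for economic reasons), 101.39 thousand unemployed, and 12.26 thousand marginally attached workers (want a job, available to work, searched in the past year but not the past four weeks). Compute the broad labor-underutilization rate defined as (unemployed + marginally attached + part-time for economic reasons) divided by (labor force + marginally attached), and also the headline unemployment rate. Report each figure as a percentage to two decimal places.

Labor force = 1,731.30 + 101.39 = 1,832.69 thousand.
Numerator = 101.39 + 12.26 + 64.96 = 178.61 thousand.
Denominator = 1,832.69 + 12.26 = 1,844.95 thousand.
Broad rate = 178.61 / 1,844.95 = 9.68%.
Headline unemployment rate = 101.39 / 1,832.69 = 5.53%.

Broad underutilization rate ≈ 9.68%; headline unemployment rate ≈ 5.53%.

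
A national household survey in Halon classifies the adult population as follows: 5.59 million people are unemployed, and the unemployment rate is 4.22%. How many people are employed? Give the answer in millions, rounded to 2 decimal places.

Labor force = U / u = 5.59 / 0.0422 ≈ 132.46 million.
Employed = labor force − unemployed = 132.46 − 5.59 = 126.87 million.

About 126.87 million are employed.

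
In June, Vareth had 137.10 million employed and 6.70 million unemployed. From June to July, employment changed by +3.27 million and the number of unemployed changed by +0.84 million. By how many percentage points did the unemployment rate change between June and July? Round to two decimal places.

June: labor force = 137.10 + 6.70 = 143.80; u = 6.70/143.80 = 4.66%.
July: labor force = 140.37 + 7.54 = 147.91; u = 7.54/147.91 = 5.10%.
Change = 5.10% − 4.66% = +0.44 pp.

The unemployment rate changed by +0.44 percentage points.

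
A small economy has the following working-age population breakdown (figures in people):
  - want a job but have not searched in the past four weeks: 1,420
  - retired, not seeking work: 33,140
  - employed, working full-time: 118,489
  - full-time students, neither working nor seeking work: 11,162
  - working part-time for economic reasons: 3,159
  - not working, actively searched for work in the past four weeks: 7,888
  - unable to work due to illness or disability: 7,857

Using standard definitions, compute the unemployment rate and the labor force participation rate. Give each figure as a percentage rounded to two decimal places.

Unemployment rate ≈ 6.09%; labor force participation rate ≈ 70.74%.

Employed = 118,489 + 3,159 = 121,648 (anyone who worked, including part-time for economic reasons, counts as employed).
Unemployed = 7,888.
Labor force = 121,648 + 7,888 = 129,536.
Not in labor force = 1,420 + 33,140 + 11,162 + 7,857 = 53,579 (those not working and not actively searching are outside the labor force — including those who want a job but have given up searching).
Civilian working-age population = 129,536 + 53,579 = 183,115.
Unemployment rate = 7,888 / 129,536 = 6.09%.
Labor force participation rate = 129,536 / 183,115 = 70.74%.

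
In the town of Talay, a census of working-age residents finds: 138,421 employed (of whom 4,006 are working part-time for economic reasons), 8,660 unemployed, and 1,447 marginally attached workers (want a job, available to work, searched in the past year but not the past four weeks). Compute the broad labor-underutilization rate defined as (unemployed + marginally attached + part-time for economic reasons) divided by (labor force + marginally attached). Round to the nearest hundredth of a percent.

Labor force = 138,421 + 8,660 = 147,081.
Numerator = 8,660 + 1,447 + 4,006 = 14,113.
Denominator = 147,081 + 1,447 = 148,528.
Broad rate = 14,113 / 148,528 = 9.50%.

Broad underutilization rate ≈ 9.50%.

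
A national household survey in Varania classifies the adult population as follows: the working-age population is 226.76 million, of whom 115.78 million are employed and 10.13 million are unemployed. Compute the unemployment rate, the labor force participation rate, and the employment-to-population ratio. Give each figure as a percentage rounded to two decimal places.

Unemployment rate ≈ 8.05%; labor force participation rate ≈ 55.53%; employment-population ratio ≈ 51.06%.

Labor force = employed + unemployed = 115.78 + 10.13 = 125.91 million.
Unemployment rate = 10.13 / 125.91 = 8.05%.
Labor force participation rate = 125.91 / 226.76 = 55.53%.
Employment-population ratio = 115.78 / 226.76 = 51.06%.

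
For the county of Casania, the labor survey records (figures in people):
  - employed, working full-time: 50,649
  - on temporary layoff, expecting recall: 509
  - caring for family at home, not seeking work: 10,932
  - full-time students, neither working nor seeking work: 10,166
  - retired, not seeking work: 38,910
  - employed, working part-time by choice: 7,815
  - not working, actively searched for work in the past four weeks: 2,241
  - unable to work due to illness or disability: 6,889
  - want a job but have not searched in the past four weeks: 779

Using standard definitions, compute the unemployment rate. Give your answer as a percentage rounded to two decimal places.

Unemployment rate ≈ 4.49%.

Employed = 50,649 + 7,815 = 58,464.
Unemployed = 509 + 2,241 = 2,750 (jobless and actively searching, or on temporary layoff).
Labor force = 58,464 + 2,750 = 61,214.
Unemployment rate = 2,750 / 61,214 = 4.49%.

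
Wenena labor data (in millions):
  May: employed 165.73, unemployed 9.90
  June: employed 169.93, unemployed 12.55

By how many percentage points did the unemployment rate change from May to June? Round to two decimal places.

May: labor force = 165.73 + 9.90 = 175.63; u = 9.90/175.63 = 5.64%.
June: labor force = 169.93 + 12.55 = 182.48; u = 12.55/182.48 = 6.88%.
Change = 6.88% − 5.64% = +1.24 pp.

The unemployment rate changed by +1.24 percentage points.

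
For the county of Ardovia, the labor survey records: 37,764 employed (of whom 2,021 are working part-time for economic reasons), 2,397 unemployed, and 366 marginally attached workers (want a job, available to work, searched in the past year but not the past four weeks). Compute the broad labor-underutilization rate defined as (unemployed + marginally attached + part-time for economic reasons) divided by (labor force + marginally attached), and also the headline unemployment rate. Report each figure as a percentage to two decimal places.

Labor force = 37,764 + 2,397 = 40,161.
Numerator = 2,397 + 366 + 2,021 = 4,784.
Denominator = 40,161 + 366 = 40,527.
Broad rate = 4,784 / 40,527 = 11.80%.
Headline unemployment rate = 2,397 / 40,161 = 5.97%.

Broad underutilization rate ≈ 11.80%; headline unemployment rate ≈ 5.97%.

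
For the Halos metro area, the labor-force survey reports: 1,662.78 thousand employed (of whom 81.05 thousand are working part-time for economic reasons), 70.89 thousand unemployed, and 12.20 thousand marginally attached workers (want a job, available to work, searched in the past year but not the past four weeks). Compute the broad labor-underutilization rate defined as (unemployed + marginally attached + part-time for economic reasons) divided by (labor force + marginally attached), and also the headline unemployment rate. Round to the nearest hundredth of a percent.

Broad underutilization rate ≈ 9.40%; headline unemployment rate ≈ 4.09%.

Labor force = 1,662.78 + 70.89 = 1,733.67 thousand.
Numerator = 70.89 + 12.20 + 81.05 = 164.14 thousand.
Denominator = 1,733.67 + 12.20 = 1,745.87 thousand.
Broad rate = 164.14 / 1,745.87 = 9.40%.
Headline unemployment rate = 70.89 / 1,733.67 = 4.09%.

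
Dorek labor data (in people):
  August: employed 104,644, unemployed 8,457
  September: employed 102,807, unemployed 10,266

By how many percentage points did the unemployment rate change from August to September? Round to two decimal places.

August: labor force = 104,644 + 8,457 = 113,101; u = 8,457/113,101 = 7.48%.
September: labor force = 102,807 + 10,266 = 113,073; u = 10,266/113,073 = 9.08%.
Change = 9.08% − 7.48% = +1.60 pp.

The unemployment rate changed by +1.60 percentage points.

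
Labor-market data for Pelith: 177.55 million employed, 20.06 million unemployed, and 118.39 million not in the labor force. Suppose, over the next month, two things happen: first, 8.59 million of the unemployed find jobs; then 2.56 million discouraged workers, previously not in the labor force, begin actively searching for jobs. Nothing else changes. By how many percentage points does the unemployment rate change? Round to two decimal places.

The unemployment rate changes by −3.14 percentage points.

Initially, labor force = 177.55 + 20.06 = 197.61 million, so u = 20.06/197.61 = 10.15%.
After the first change, unemployed falls and employed rises by 8.59; labor force unchanged → E = 186.14, U = 11.47, labor force = 197.61 million.
After the second change, unemployed and labor force both rise by 2.56 → E = 186.14, U = 14.03, labor force = 200.17 million.
New unemployment rate = 14.03 / 200.17 = 7.01%.
Change = 7.01% − 10.15% = −3.14 percentage points.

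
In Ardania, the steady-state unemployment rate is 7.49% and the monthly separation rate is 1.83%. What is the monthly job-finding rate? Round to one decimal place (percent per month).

From u* = s/(s+f): f = s·(1−u)/u.
f = 1.83 × (1 − 0.0749) / 0.0749 = 1.6929 / 0.0749 ≈ 22.6% per month.

Job-finding rate ≈ 22.6% per month.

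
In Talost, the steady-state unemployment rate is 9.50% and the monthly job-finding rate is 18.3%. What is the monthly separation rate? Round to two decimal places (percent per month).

Separation rate ≈ 1.92% per month.

From u* = s/(s+f): s = u·f/(1−u).
s = 0.0950 × 18.3 / (1 − 0.0950) = 1.7385 / 0.9050 ≈ 1.92% per month.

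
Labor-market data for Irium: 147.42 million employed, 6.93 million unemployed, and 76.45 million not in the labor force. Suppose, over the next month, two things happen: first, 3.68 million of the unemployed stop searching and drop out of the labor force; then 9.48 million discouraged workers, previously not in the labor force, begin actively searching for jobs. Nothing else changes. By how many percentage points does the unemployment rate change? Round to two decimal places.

Initially, labor force = 147.42 + 6.93 = 154.35 million, so u = 6.93/154.35 = 4.49%.
After the first change, unemployed and labor force both fall by 3.68 → E = 147.42, U = 3.25, labor force = 150.67 million.
After the second change, unemployed and labor force both rise by 9.48 → E = 147.42, U = 12.73, labor force = 160.15 million.
New unemployment rate = 12.73 / 160.15 = 7.95%.
Change = 7.95% − 4.49% = +3.46 percentage points.

The unemployment rate changes by +3.46 percentage points.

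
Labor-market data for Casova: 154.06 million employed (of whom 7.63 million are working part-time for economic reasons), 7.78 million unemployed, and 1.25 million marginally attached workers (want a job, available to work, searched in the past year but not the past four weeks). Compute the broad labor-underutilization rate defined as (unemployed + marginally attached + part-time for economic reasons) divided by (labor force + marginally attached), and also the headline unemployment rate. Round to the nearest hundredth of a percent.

Labor force = 154.06 + 7.78 = 161.84 million.
Numerator = 7.78 + 1.25 + 7.63 = 16.66 million.
Denominator = 161.84 + 1.25 = 163.09 million.
Broad rate = 16.66 / 163.09 = 10.22%.
Headline unemployment rate = 7.78 / 161.84 = 4.81%.

Broad underutilization rate ≈ 10.22%; headline unemployment rate ≈ 4.81%.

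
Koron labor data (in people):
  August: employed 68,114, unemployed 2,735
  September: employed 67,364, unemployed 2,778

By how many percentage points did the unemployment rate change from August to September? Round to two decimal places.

August: labor force = 68,114 + 2,735 = 70,849; u = 2,735/70,849 = 3.86%.
September: labor force = 67,364 + 2,778 = 70,142; u = 2,778/70,142 = 3.96%.
Change = 3.96% − 3.86% = +0.10 pp.

The unemployment rate changed by +0.10 percentage points.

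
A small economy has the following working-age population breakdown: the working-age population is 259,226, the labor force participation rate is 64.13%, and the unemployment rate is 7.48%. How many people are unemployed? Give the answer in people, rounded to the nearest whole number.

Labor force = 0.6413 × 259,226 = 166,242.
Unemployed = 0.0748 × 166,242 ≈ 12,435.

About 12,435 are unemployed.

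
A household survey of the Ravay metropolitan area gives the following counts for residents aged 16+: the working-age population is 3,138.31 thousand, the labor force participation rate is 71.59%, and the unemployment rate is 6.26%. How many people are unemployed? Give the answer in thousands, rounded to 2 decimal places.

Labor force = 0.7159 × 3,138.31 = 2,246.72 thousand.
Unemployed = 0.0626 × 2,246.72 ≈ 140.64 thousand.

About 140.64 thousand are unemployed.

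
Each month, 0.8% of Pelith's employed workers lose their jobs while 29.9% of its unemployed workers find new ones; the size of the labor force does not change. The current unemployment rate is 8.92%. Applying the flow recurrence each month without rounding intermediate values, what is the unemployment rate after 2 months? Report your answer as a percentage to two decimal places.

Unemployment rate after two months ≈ 5.64%.

With a fixed labor force, u_{t+1} = u_t + s·(1−u_t) − f·u_t = u_t·(1−s−f) + s.
Here 1−s−f = 0.693 and s = 0.008.
u_1 = 0.089200 × 0.693 + 0.008 = 0.069816.
u_2 = 0.069816 × 0.693 + 0.008 = 0.056382.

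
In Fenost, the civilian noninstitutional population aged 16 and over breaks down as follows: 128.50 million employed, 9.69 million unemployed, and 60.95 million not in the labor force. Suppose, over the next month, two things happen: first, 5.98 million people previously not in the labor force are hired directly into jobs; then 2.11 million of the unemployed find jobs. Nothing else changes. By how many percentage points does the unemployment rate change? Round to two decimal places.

Initially, labor force = 128.50 + 9.69 = 138.19 million, so u = 9.69/138.19 = 7.01%.
After the first change, employed and labor force both rise by 5.98; unemployed unchanged → E = 134.48, U = 9.69, labor force = 144.17 million.
After the second change, unemployed falls and employed rises by 2.11; labor force unchanged → E = 136.59, U = 7.58, labor force = 144.17 million.
New unemployment rate = 7.58 / 144.17 = 5.26%.
Change = 5.26% − 7.01% = −1.75 percentage points.

The unemployment rate changes by −1.75 percentage points.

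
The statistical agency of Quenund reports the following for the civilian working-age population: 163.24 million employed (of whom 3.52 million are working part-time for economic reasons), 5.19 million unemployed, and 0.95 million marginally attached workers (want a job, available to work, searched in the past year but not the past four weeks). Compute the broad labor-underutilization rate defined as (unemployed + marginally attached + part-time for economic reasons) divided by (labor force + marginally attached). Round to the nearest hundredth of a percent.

Labor force = 163.24 + 5.19 = 168.43 million.
Numerator = 5.19 + 0.95 + 3.52 = 9.66 million.
Denominator = 168.43 + 0.95 = 169.38 million.
Broad rate = 9.66 / 169.38 = 5.70%.

Broad underutilization rate ≈ 5.70%.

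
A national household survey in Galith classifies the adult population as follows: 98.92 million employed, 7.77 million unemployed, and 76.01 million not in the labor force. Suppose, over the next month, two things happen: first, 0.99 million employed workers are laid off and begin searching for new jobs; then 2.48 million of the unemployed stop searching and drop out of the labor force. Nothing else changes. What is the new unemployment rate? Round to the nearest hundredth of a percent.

Initially, labor force = 98.92 + 7.77 = 106.69 million, so u = 7.77/106.69 = 7.28%.
After the first change, employed falls and unemployed rises by 0.99; labor force unchanged → E = 97.93, U = 8.76, labor force = 106.69 million.
After the second change, unemployed and labor force both fall by 2.48 → E = 97.93, U = 6.28, labor force = 104.21 million.
New unemployment rate = 6.28 / 104.21 = 6.03%.

New unemployment rate ≈ 6.03%.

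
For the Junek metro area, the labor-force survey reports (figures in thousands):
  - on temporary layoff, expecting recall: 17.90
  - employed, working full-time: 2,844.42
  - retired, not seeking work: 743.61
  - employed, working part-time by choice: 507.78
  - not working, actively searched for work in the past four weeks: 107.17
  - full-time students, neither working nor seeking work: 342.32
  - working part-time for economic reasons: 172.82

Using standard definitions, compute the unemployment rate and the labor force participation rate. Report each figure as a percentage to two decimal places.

Employed = 2,844.42 + 507.78 + 172.82 = 3,525.02 thousand (anyone who worked, including part-time for economic reasons, counts as employed).
Unemployed = 17.90 + 107.17 = 125.07 thousand (jobless and actively searching, or on temporary layoff).
Labor force = 3,525.02 + 125.07 = 3,650.09 thousand.
Not in labor force = 743.61 + 342.32 = 1,085.93 thousand (those not working and not actively searching are outside the labor force).
Civilian working-age population = 3,650.09 + 1,085.93 = 4,736.02 thousand.
Unemployment rate = 125.07 / 3,650.09 = 3.43%.
Labor force participation rate = 3,650.09 / 4,736.02 = 77.07%.

Unemployment rate ≈ 3.43%; labor force participation rate ≈ 77.07%.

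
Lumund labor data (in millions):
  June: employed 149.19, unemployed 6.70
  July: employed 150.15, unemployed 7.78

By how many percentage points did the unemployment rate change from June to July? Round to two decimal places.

June: labor force = 149.19 + 6.70 = 155.89; u = 6.70/155.89 = 4.30%.
July: labor force = 150.15 + 7.78 = 157.93; u = 7.78/157.93 = 4.93%.
Change = 4.93% − 4.30% = +0.63 pp.

The unemployment rate changed by +0.63 percentage points.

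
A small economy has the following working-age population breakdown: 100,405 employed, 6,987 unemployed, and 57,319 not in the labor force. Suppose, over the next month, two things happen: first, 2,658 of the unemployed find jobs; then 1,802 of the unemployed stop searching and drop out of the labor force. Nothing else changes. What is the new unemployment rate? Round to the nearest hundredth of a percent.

Initially, labor force = 100,405 + 6,987 = 107,392, so u = 6,987/107,392 = 6.51%.
After the first change, unemployed falls and employed rises by 2,658; labor force unchanged → E = 103,063, U = 4,329, labor force = 107,392.
After the second change, unemployed and labor force both fall by 1,802 → E = 103,063, U = 2,527, labor force = 105,590.
New unemployment rate = 2,527 / 105,590 = 2.39%.

New unemployment rate ≈ 2.39%.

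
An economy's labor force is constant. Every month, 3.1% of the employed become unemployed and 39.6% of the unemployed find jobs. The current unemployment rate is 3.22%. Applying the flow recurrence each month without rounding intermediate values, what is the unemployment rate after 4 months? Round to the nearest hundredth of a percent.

Unemployment rate after four months ≈ 6.82%.

With a fixed labor force, u_{t+1} = u_t + s·(1−u_t) − f·u_t = u_t·(1−s−f) + s.
Here 1−s−f = 0.573 and s = 0.031.
u_1 = 0.032200 × 0.573 + 0.031 = 0.049451.
u_2 = 0.049451 × 0.573 + 0.031 = 0.059335.
u_3 = 0.059335 × 0.573 + 0.031 = 0.064999.
u_4 = 0.064999 × 0.573 + 0.031 = 0.068244.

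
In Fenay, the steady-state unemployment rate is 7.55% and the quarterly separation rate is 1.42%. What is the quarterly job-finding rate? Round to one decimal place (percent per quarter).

From u* = s/(s+f): f = s·(1−u)/u.
f = 1.42 × (1 − 0.0755) / 0.0755 = 1.3128 / 0.0755 ≈ 17.4% per quarter.

Job-finding rate ≈ 17.4% per quarter.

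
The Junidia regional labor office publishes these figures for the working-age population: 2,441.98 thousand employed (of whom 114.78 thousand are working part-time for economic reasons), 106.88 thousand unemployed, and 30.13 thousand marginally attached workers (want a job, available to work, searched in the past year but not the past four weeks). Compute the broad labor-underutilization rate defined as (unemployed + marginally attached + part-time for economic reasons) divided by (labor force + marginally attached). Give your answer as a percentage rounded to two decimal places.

Broad underutilization rate ≈ 9.76%.

Labor force = 2,441.98 + 106.88 = 2,548.86 thousand.
Numerator = 106.88 + 30.13 + 114.78 = 251.79 thousand.
Denominator = 2,548.86 + 30.13 = 2,578.99 thousand.
Broad rate = 251.79 / 2,578.99 = 9.76%.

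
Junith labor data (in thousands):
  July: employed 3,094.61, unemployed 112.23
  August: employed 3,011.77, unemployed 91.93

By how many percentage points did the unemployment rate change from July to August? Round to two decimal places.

July: labor force = 3,094.61 + 112.23 = 3,206.84; u = 112.23/3,206.84 = 3.50%.
August: labor force = 3,011.77 + 91.93 = 3,103.70; u = 91.93/3,103.70 = 2.96%.
Change = 2.96% − 3.50% = −0.54 pp.

The unemployment rate changed by −0.54 percentage points.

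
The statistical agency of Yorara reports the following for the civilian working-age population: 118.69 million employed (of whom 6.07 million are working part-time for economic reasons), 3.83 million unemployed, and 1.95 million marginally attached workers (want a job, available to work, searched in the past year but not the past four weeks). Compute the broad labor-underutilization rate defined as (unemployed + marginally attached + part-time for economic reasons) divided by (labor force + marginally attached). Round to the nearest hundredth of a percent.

Labor force = 118.69 + 3.83 = 122.52 million.
Numerator = 3.83 + 1.95 + 6.07 = 11.85 million.
Denominator = 122.52 + 1.95 = 124.47 million.
Broad rate = 11.85 / 124.47 = 9.52%.

Broad underutilization rate ≈ 9.52%.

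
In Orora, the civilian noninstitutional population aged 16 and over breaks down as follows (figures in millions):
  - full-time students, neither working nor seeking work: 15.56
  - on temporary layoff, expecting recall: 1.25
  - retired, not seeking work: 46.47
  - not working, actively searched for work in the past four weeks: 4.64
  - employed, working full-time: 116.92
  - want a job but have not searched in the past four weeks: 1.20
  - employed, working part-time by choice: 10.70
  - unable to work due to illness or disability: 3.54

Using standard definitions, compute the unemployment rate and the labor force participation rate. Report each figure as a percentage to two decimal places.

Unemployment rate ≈ 4.41%; labor force participation rate ≈ 66.66%.

Employed = 116.92 + 10.70 = 127.62 million.
Unemployed = 1.25 + 4.64 = 5.89 million (jobless and actively searching, or on temporary layoff).
Labor force = 127.62 + 5.89 = 133.51 million.
Not in labor force = 15.56 + 46.47 + 1.20 + 3.54 = 66.77 million (those not working and not actively searching are outside the labor force — including those who want a job but have given up searching).
Civilian working-age population = 133.51 + 66.77 = 200.28 million.
Unemployment rate = 5.89 / 133.51 = 4.41%.
Labor force participation rate = 133.51 / 200.28 = 66.66%.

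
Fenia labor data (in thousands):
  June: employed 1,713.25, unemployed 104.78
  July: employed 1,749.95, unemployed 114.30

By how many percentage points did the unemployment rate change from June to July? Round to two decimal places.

The unemployment rate changed by +0.37 percentage points.

June: labor force = 1,713.25 + 104.78 = 1,818.03; u = 104.78/1,818.03 = 5.76%.
July: labor force = 1,749.95 + 114.30 = 1,864.25; u = 114.30/1,864.25 = 6.13%.
Change = 6.13% − 5.76% = +0.37 pp.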